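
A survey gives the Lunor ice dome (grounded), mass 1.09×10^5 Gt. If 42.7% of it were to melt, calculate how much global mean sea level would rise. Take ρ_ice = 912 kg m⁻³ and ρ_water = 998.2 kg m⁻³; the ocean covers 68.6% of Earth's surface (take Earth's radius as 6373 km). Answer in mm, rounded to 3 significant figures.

≈ 133 mm

Lunor: 0.427 × 1.09×10^5 Gt = 4.654×10^16 kg; dividing by ρ_w = 998.2 kg m⁻³ gives 4.663×10^13 m³ of water.
Spread over 3.50×10^14 m² of ocean, Δh = 4.663×10^13 / 3.50×10^14 = 0.133 m = 133 mm.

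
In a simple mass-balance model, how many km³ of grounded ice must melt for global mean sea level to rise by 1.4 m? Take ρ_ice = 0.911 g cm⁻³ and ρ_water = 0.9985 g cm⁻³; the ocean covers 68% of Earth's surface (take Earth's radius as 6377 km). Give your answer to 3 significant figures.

≈ 5.33×10^5 km³

Required water volume = Δh × A = 1.4 m × 3.47×10^14 m² = 4.865×10^14 m³ = 4.865×10^5 km³.
Ice volume = water volume × ρ_w/ρ_ice = 4.865×10^5 × 998.5/911 = 5.33×10^5 km³.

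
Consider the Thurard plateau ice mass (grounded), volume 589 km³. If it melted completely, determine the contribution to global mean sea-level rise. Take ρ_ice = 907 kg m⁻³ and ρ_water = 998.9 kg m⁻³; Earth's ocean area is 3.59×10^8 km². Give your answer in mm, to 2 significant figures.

≈ 1.5 mm

Thurard: 589 km³ × (907/998.9) = 534.8 km³ of water.
Spread over 3.59×10^14 m² of ocean, Δh = 5.348×10^11 / 3.59×10^14 = 1.49×10^-3 m = 1.5 mm.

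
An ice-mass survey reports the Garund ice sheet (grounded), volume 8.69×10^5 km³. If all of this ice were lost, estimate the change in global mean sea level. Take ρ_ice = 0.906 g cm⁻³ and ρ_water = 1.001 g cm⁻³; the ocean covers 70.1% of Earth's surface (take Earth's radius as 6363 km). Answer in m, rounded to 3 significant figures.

≈ 2.21 m

Garund: 8.69×10^5 km³ × (906/1001) = 7.865×10^5 km³ of water.
Spread over 3.57×10^14 m² of ocean, Δh = 7.865×10^14 / 3.57×10^14 = 2.21 m.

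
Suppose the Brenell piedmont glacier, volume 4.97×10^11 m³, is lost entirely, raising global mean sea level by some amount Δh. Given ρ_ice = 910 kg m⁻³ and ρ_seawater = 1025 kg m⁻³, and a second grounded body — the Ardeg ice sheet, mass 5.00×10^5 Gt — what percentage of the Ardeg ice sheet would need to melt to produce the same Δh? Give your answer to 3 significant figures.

Equal sea-level rise means equal mass of meltwater, i.e. equal mass of ice lost.
Ice mass of Brenell: 4.523×10^14 kg; ice mass of Ardeg: 5.000×10^17 kg.
Fraction required = 4.523×10^14 / 5.000×10^17 = 9.05×10^-4 → 0.0905 %.

≈ 0.0905 %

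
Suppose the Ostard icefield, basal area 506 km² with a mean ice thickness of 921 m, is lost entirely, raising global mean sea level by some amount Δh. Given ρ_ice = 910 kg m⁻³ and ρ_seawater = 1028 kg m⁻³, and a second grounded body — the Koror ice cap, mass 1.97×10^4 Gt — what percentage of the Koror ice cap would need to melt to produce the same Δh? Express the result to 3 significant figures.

≈ 2.15 %

Equal sea-level rise means equal mass of meltwater, i.e. equal mass of ice lost.
Ice mass of Ostard: 4.241×10^14 kg; ice mass of Koror: 1.970×10^16 kg.
Fraction required = 4.241×10^14 / 1.970×10^16 = 0.0215 → 2.15 %.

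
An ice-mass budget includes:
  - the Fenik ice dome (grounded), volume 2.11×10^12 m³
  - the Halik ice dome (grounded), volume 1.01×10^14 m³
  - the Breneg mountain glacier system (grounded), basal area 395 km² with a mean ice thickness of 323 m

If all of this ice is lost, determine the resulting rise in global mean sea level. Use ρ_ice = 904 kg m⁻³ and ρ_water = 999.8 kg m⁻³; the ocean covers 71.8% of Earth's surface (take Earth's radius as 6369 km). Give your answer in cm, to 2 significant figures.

≈ 26 cm

Fenik: 2.11×10^12 m³ × (904/999.8) = 1.908×10^12 m³ of water.
Halik: 1.01×10^14 m³ × (904/999.8) = 9.132×10^13 m³ of water.
Breneg: ice volume = 395 km² × 323 m = 127.6 km³; 127.6 × (904/999.8) = 115.4 km³ of water.
Total added water ≈ 9.335×10^13 m³ over 3.66×10^14 m² → Δh = 0.255 m = 26 cm.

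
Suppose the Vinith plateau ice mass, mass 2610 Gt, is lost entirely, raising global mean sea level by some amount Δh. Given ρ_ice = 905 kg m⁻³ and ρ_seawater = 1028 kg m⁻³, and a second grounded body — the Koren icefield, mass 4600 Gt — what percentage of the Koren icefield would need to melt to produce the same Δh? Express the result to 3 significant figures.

Equal sea-level rise means equal mass of meltwater, i.e. equal mass of ice lost.
Ice mass of Vinith: 2.610×10^15 kg; ice mass of Koren: 4.600×10^15 kg.
Fraction required = 2.610×10^15 / 4.600×10^15 = 0.567 → 56.7 %.

≈ 56.7 %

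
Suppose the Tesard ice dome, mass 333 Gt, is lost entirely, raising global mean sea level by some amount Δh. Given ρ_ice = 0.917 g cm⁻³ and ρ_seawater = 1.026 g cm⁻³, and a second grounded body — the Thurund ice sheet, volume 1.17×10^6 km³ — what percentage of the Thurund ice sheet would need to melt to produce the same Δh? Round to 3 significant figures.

Equal sea-level rise means equal mass of meltwater, i.e. equal mass of ice lost.
Ice mass of Tesard: 3.330×10^14 kg; ice mass of Thurund: 1.073×10^18 kg.
Fraction required = 3.330×10^14 / 1.073×10^18 = 3.10×10^-4 → 0.0310 %.

≈ 0.0310 %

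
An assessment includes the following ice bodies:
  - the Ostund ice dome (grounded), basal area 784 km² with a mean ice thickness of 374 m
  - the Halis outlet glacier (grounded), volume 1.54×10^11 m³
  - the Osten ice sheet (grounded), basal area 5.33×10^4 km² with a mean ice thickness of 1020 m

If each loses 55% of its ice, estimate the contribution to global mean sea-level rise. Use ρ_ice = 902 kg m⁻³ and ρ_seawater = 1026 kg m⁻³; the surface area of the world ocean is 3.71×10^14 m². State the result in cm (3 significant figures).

Ostund: ice volume = 784 km² × 374 m = 293.2 km³; 0.55 × 293.2 × (902/1026) = 141.8 km³ of water.
Halis: 0.55 × 1.54×10^11 m³ × (902/1026) = 7.446×10^10 m³ of water.
Osten: ice volume = 5.33×10^4 km² × 1020 m = 5.437×10^4 km³; 0.55 × 5.437×10^4 × (902/1026) = 2.629×10^4 km³ of water.
Total added water ≈ 2.650×10^13 m³ over 3.71×10^14 m² → Δh = 0.0714 m = 7.14 cm.

≈ 7.14 cm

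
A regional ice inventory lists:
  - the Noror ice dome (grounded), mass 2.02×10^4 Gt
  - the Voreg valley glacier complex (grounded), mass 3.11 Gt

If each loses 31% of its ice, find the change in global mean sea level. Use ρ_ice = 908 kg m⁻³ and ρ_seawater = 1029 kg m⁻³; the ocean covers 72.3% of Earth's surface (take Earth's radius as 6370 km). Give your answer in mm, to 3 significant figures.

≈ 16.5 mm

Noror: 0.31 × 2.02×10^4 Gt = 6.262×10^15 kg; dividing by ρ_w = 1029 kg m⁻³ gives 6.086×10^12 m³ of water.
Voreg: 0.31 × 3.11 Gt = 9.641×10^11 kg; dividing by ρ_w = 1029 kg m⁻³ gives 9.369×10^8 m³ of water.
Total added water ≈ 6.086×10^12 m³ over 3.69×10^14 m² → Δh = 0.0165 m = 16.5 mm.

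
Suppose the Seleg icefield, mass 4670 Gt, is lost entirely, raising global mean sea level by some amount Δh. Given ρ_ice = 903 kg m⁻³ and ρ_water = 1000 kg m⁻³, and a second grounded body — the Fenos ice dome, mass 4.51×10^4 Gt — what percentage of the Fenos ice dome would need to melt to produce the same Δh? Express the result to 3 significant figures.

≈ 10.4 %

Equal sea-level rise means equal mass of meltwater, i.e. equal mass of ice lost.
Ice mass of Seleg: 4.670×10^15 kg; ice mass of Fenos: 4.510×10^16 kg.
Fraction required = 4.670×10^15 / 4.510×10^16 = 0.104 → 10.4 %.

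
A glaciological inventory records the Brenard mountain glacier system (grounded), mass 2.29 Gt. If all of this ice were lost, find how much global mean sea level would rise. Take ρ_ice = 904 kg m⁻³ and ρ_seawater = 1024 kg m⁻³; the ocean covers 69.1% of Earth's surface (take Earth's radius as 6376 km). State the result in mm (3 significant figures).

≈ 6.34×10^-3 mm

Brenard: 2.29 Gt = 2.290×10^12 kg; dividing by ρ_w = 1024 kg m⁻³ gives 2.236×10^9 m³ of water.
Spread over 3.53×10^14 m² of ocean, Δh = 2.236×10^9 / 3.53×10^14 = 6.34×10^-6 m = 6.34×10^-3 mm.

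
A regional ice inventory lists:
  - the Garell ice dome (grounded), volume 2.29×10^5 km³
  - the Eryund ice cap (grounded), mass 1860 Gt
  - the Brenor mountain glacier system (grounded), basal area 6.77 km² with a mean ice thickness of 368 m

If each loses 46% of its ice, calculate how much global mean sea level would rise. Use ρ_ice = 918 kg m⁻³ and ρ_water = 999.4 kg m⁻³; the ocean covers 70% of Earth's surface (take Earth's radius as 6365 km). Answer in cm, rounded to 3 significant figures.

Garell: 0.46 × 2.29×10^5 km³ × (918/999.4) = 9.676×10^4 km³ of water.
Eryund: 0.46 × 1860 Gt = 8.556×10^14 kg; dividing by ρ_w = 999.4 kg m⁻³ gives 8.561×10^11 m³ of water.
Brenor: ice volume = 6.77 km² × 368 m = 2.491 km³; 0.46 × 2.491 × (918/999.4) = 1.053 km³ of water.
Total added water ≈ 9.762×10^13 m³ over 3.56×10^14 m² → Δh = 0.274 m = 27.4 cm.

≈ 27.4 cm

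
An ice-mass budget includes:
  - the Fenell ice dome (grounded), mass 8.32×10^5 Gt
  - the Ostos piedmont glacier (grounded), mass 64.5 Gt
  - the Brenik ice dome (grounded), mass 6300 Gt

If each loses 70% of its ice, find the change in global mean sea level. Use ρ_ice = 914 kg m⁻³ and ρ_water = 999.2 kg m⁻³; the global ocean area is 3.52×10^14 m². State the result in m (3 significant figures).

Fenell: 0.7 × 8.32×10^5 Gt = 5.824×10^17 kg; dividing by ρ_w = 999.2 kg m⁻³ gives 5.829×10^14 m³ of water.
Ostos: 0.7 × 64.5 Gt = 4.515×10^13 kg; dividing by ρ_w = 999.2 kg m⁻³ gives 4.519×10^10 m³ of water.
Brenik: 0.7 × 6300 Gt = 4.410×10^15 kg; dividing by ρ_w = 999.2 kg m⁻³ gives 4.414×10^12 m³ of water.
Total added water ≈ 5.873×10^14 m³ over 3.52×10^14 m² → Δh = 1.67 m.

≈ 1.67 m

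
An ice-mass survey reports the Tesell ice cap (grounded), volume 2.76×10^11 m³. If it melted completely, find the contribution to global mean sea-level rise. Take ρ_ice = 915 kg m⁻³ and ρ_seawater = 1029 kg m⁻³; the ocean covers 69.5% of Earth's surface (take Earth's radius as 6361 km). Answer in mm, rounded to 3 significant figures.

Tesell: 2.76×10^11 m³ × (915/1029) = 2.454×10^11 m³ of water.
Spread over 3.53×10^14 m² of ocean, Δh = 2.454×10^11 / 3.53×10^14 = 6.94×10^-4 m = 0.694 mm.

≈ 0.694 mm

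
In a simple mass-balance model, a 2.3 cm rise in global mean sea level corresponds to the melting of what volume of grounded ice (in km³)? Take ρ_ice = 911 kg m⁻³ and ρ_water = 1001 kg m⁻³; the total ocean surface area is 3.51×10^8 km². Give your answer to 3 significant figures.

≈ 8870 km³

Required water volume = Δh × A = 0.023 m × 3.51×10^14 m² = 8.073×10^12 m³ = 8073 km³.
Ice volume = water volume × ρ_w/ρ_ice = 8073 × 1001/911 = 8870 km³.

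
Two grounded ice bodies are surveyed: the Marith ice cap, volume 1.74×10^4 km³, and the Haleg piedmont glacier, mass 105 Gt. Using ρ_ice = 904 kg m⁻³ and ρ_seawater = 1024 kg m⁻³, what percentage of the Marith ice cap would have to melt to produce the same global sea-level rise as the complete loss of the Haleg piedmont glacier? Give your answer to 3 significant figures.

≈ 0.668 %

Equal sea-level rise means equal mass of meltwater, i.e. equal mass of ice lost.
Ice mass of Haleg: 1.050×10^14 kg; ice mass of Marith: 1.573×10^16 kg.
Fraction required = 1.050×10^14 / 1.573×10^16 = 6.68×10^-3 → 0.668 %.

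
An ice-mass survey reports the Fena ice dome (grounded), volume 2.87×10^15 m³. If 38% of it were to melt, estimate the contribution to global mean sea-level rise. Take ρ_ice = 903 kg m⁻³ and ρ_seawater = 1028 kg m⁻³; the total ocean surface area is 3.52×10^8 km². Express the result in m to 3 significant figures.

≈ 2.72 m

Fena: 0.38 × 2.87×10^15 m³ × (903/1028) = 9.580×10^14 m³ of water.
Spread over 3.52×10^14 m² of ocean, Δh = 9.580×10^14 / 3.52×10^14 = 2.72 m.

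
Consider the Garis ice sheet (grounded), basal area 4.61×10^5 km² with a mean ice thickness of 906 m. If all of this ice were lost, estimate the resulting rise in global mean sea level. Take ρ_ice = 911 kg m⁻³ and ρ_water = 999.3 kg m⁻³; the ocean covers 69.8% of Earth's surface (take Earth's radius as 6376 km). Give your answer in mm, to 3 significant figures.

≈ 1070 mm

Garis: ice volume = 4.61×10^5 km² × 906 m = 4.177×10^5 km³; 4.177×10^5 × (911/999.3) = 3.808×10^5 km³ of water.
Spread over 3.57×10^14 m² of ocean, Δh = 3.808×10^14 / 3.57×10^14 = 1.07 m = 1070 mm.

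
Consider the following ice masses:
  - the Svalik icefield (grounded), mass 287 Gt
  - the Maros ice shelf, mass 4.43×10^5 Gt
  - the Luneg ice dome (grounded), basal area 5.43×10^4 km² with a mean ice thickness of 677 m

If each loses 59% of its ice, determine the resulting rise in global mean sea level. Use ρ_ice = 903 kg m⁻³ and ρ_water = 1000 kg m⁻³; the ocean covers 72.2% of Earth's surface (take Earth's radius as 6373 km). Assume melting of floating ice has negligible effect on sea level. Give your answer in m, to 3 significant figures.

Svalik: 0.59 × 287 Gt = 1.693×10^14 kg; dividing by ρ_w = 1000 kg m⁻³ gives 1.693×10^11 m³ of water.
The Maros ice shelf is floating and already displaces its own weight of water, so its melt adds essentially nothing to sea level.
Luneg: ice volume = 5.43×10^4 km² × 677 m = 3.676×10^4 km³; 0.59 × 3.676×10^4 × (903/1000) = 1.959×10^4 km³ of water.
Total added water ≈ 1.975×10^13 m³ over 3.68×10^14 m² → Δh = 0.0536 m.

≈ 0.0536 m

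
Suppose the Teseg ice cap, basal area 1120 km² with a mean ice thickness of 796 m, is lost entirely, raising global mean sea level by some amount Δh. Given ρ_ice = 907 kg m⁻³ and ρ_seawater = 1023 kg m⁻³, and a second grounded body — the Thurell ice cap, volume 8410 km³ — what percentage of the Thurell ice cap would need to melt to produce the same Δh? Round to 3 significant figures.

Equal sea-level rise means equal mass of meltwater, i.e. equal mass of ice lost.
Ice mass of Teseg: 8.086×10^14 kg; ice mass of Thurell: 7.628×10^15 kg.
Fraction required = 8.086×10^14 / 7.628×10^15 = 0.106 → 10.6 %.

≈ 10.6 %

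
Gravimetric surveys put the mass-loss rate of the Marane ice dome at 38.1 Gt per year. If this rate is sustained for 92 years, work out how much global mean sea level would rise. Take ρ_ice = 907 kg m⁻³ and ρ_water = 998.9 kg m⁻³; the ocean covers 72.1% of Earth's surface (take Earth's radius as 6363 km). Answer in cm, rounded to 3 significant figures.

Total mass lost = 38.1 Gt/yr × 92 yr = 3505 Gt = 3.505×10^15 kg.
ρ_w = 998.9 kg m⁻³, so water volume = 3.505×10^15 / 998.9 = 3.509×10^12 m³.
Δh = 3.509×10^12 / 3.67×10^14 = 9.57×10^-3 m = 0.957 cm.

≈ 0.957 cm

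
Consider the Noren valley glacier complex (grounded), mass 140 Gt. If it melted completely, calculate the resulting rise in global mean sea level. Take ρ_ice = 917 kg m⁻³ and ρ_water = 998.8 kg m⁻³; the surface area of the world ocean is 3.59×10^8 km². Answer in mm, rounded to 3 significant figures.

Noren: 140 Gt = 1.400×10^14 kg; dividing by ρ_w = 998.8 kg m⁻³ gives 1.402×10^11 m³ of water.
Spread over 3.59×10^14 m² of ocean, Δh = 1.402×10^11 / 3.59×10^14 = 3.90×10^-4 m = 0.390 mm.

≈ 0.390 mm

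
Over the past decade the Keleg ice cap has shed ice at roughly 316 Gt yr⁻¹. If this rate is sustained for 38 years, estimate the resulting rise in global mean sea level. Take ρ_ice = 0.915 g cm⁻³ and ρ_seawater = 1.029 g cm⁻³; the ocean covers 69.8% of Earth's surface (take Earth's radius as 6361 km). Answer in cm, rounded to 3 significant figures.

≈ 3.29 cm

Total mass lost = 316 Gt/yr × 38 yr = 1.201×10^4 Gt = 1.201×10^16 kg.
ρ_w = 1.029 g cm⁻³ = 1029 kg m⁻³, so water volume = 1.201×10^16 / 1029 = 1.167×10^13 m³.
Δh = 1.167×10^13 / 3.55×10^14 = 0.0329 m = 3.29 cm.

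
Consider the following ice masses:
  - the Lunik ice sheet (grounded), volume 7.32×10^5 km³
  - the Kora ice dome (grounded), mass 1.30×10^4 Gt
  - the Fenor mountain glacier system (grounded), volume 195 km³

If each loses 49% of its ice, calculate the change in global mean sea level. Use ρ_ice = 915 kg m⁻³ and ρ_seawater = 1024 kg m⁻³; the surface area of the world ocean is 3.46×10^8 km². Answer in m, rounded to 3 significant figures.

≈ 0.945 m

Lunik: 0.49 × 7.32×10^5 km³ × (915/1024) = 3.205×10^5 km³ of water.
Kora: 0.49 × 1.30×10^4 Gt = 6.370×10^15 kg; dividing by ρ_w = 1024 kg m⁻³ gives 6.221×10^12 m³ of water.
Fenor: 0.49 × 195 km³ × (915/1024) = 85.38 km³ of water.
Total added water ≈ 3.268×10^14 m³ over 3.46×10^14 m² → Δh = 0.945 m.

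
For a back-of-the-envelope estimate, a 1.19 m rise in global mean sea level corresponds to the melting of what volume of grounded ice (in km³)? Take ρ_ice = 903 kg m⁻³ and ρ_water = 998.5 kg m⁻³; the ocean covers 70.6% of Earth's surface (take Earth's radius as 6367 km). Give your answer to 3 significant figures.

≈ 4.73×10^5 km³

Required water volume = Δh × A = 1.19 m × 3.60×10^14 m² = 4.280×10^14 m³ = 4.280×10^5 km³.
Ice volume = water volume × ρ_w/ρ_ice = 4.280×10^5 × 998.5/903 = 4.73×10^5 km³.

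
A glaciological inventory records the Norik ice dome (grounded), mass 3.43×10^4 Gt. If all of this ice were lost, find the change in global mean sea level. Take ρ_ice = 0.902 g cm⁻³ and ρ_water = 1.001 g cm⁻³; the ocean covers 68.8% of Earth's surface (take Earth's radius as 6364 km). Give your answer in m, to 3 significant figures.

Norik: 3.43×10^4 Gt = 3.430×10^16 kg; dividing by ρ_w = 1.001 g cm⁻³ = 1001 kg m⁻³ gives 3.427×10^13 m³ of water.
Spread over 3.50×10^14 m² of ocean, Δh = 3.427×10^13 / 3.50×10^14 = 0.0979 m.

≈ 0.0979 m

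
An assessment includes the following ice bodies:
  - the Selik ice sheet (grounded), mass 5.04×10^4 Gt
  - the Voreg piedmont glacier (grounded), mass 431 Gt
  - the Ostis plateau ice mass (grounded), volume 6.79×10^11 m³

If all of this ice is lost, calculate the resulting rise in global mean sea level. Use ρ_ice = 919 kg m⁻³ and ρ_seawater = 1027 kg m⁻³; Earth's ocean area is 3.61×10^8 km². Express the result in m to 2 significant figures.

≈ 0.14 m

Selik: 5.04×10^4 Gt = 5.040×10^16 kg; dividing by ρ_w = 1027 kg m⁻³ gives 4.907×10^13 m³ of water.
Voreg: 431 Gt = 4.310×10^14 kg; dividing by ρ_w = 1027 kg m⁻³ gives 4.197×10^11 m³ of water.
Ostis: 6.79×10^11 m³ × (919/1027) = 6.076×10^11 m³ of water.
Total added water ≈ 5.010×10^13 m³ over 3.61×10^14 m² → Δh = 0.139 m.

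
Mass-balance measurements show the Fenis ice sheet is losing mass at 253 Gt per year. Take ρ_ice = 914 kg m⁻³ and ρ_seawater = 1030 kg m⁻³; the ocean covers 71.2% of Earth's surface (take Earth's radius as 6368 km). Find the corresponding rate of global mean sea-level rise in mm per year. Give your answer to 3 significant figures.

≈ 0.677 mm/yr

ρ_w = 1030 kg m⁻³. Annual water volume added = 253 Gt / ρ_w = 2.530×10^14 kg / 1030 kg m⁻³ = 2.456×10^11 m³.
Δh per year = 2.456×10^11 / 3.63×10^14 = 6.77×10^-4 m = 0.677 mm.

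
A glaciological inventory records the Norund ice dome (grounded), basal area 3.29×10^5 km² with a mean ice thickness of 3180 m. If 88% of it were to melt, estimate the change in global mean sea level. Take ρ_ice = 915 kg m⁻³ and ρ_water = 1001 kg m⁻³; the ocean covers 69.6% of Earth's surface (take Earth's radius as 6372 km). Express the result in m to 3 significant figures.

Norund: ice volume = 3.29×10^5 km² × 3180 m = 1.046×10^6 km³; 0.88 × 1.046×10^6 × (915/1001) = 8.416×10^5 km³ of water.
Spread over 3.55×10^14 m² of ocean, Δh = 8.416×10^14 / 3.55×10^14 = 2.37 m.

≈ 2.37 m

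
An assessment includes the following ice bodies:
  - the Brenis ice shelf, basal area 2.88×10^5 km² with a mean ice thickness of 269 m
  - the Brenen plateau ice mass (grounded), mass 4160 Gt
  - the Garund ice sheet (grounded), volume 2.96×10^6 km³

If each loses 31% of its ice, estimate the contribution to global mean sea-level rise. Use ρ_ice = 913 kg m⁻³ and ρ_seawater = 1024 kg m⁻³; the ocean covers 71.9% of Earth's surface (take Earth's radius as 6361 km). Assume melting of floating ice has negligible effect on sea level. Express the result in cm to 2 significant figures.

≈ 220 cm

The Brenis ice shelf is floating and already displaces its own weight of water, so its melt adds essentially nothing to sea level.
Brenen: 0.31 × 4160 Gt = 1.290×10^15 kg; dividing by ρ_w = 1024 kg m⁻³ gives 1.259×10^12 m³ of water.
Garund: 0.31 × 2.96×10^6 km³ × (913/1024) = 8.181×10^5 km³ of water.
Total added water ≈ 8.194×10^14 m³ over 3.66×10^14 m² → Δh = 2.24 m = 220 cm.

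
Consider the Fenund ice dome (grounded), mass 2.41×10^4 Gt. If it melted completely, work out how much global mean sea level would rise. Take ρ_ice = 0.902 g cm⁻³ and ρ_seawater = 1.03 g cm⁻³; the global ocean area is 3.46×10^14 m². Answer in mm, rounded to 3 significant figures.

Fenund: 2.41×10^4 Gt = 2.410×10^16 kg; dividing by ρ_w = 1.03 g cm⁻³ = 1030 kg m⁻³ gives 2.340×10^13 m³ of water.
Spread over 3.46×10^14 m² of ocean, Δh = 2.340×10^13 / 3.46×10^14 = 0.0676 m = 67.6 mm.

≈ 67.6 mm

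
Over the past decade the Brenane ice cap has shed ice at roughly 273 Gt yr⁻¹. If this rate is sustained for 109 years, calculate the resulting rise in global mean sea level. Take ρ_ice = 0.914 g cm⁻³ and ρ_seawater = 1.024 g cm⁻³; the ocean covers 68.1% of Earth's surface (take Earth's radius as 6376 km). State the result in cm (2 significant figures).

≈ 8.4 cm

Total mass lost = 273 Gt/yr × 109 yr = 2.976×10^4 Gt = 2.976×10^16 kg.
ρ_w = 1.024 g cm⁻³ = 1024 kg m⁻³, so water volume = 2.976×10^16 / 1024 = 2.906×10^13 m³.
Δh = 2.906×10^13 / 3.48×10^14 = 0.0835 m = 8.4 cm.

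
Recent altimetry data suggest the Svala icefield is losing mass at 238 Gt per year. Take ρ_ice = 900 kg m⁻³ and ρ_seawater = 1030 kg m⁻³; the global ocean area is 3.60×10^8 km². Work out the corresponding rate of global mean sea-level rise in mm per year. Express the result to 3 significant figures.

ρ_w = 1030 kg m⁻³. Annual water volume added = 238 Gt / ρ_w = 2.380×10^14 kg / 1030 kg m⁻³ = 2.311×10^11 m³.
Δh per year = 2.311×10^11 / 3.60×10^14 = 6.42×10^-4 m = 0.642 mm.

≈ 0.642 mm/yr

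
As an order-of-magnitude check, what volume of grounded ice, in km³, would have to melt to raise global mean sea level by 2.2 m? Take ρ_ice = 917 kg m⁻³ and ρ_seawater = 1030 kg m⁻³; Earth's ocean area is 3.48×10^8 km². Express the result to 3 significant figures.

≈ 8.60×10^5 km³

Required water volume = Δh × A = 2.2 m × 3.48×10^14 m² = 7.656×10^14 m³ = 7.656×10^5 km³.
Ice volume = water volume × ρ_w/ρ_ice = 7.656×10^5 × 1030/917 = 8.60×10^5 km³.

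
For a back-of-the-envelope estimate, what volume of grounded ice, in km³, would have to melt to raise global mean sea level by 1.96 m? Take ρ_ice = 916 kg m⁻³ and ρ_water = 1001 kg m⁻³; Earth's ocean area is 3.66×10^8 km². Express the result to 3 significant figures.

≈ 7.84×10^5 km³

Required water volume = Δh × A = 1.96 m × 3.66×10^14 m² = 7.174×10^14 m³ = 7.174×10^5 km³.
Ice volume = water volume × ρ_w/ρ_ice = 7.174×10^5 × 1001/916 = 7.84×10^5 km³.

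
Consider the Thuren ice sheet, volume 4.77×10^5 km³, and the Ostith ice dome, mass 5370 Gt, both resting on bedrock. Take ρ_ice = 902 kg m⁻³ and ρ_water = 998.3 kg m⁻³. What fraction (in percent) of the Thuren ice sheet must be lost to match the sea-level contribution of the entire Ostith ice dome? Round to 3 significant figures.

≈ 1.25 %

Equal sea-level rise means equal mass of meltwater, i.e. equal mass of ice lost.
Ice mass of Ostith: 5.370×10^15 kg; ice mass of Thuren: 4.303×10^17 kg.
Fraction required = 5.370×10^15 / 4.303×10^17 = 0.0125 → 1.25 %.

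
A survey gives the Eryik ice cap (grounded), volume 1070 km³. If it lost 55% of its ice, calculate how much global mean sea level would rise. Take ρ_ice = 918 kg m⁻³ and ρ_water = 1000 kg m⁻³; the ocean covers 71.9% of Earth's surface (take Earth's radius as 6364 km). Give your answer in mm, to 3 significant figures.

Eryik: 0.55 × 1070 km³ × (918/1000) = 540.2 km³ of water.
Spread over 3.66×10^14 m² of ocean, Δh = 5.402×10^11 / 3.66×10^14 = 1.48×10^-3 m = 1.48 mm.

≈ 1.48 mm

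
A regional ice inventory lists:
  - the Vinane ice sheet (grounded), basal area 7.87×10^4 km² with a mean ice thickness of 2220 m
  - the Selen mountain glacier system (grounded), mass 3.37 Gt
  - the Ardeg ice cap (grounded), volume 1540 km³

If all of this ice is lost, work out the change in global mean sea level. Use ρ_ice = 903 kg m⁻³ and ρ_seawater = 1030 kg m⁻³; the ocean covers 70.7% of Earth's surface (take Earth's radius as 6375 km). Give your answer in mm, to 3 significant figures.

≈ 428 mm

Vinane: ice volume = 7.87×10^4 km² × 2220 m = 1.747×10^5 km³; 1.747×10^5 × (903/1030) = 1.532×10^5 km³ of water.
Selen: 3.37 Gt = 3.370×10^12 kg; dividing by ρ_w = 1030 kg m⁻³ gives 3.272×10^9 m³ of water.
Ardeg: 1540 km³ × (903/1030) = 1350 km³ of water.
Total added water ≈ 1.545×10^14 m³ over 3.61×10^14 m² → Δh = 0.428 m = 428 mm.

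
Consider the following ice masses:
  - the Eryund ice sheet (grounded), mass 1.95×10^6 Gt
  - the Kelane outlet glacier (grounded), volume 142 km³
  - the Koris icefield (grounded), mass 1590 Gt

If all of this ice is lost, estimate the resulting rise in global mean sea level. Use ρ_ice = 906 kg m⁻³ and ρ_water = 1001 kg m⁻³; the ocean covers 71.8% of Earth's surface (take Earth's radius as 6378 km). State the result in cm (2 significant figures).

≈ 530 cm

Eryund: 1.95×10^6 Gt = 1.950×10^18 kg; dividing by ρ_w = 1001 kg m⁻³ gives 1.948×10^15 m³ of water.
Kelane: 142 km³ × (906/1001) = 128.5 km³ of water.
Koris: 1590 Gt = 1.590×10^15 kg; dividing by ρ_w = 1001 kg m⁻³ gives 1.588×10^12 m³ of water.
Total added water ≈ 1.950×10^15 m³ over 3.67×10^14 m² → Δh = 5.31 m = 530 cm.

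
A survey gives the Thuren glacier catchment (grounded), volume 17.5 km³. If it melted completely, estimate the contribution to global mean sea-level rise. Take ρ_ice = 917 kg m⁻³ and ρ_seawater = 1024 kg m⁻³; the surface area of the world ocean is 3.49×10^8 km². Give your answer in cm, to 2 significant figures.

Thuren: 17.5 km³ × (917/1024) = 15.67 km³ of water.
Spread over 3.49×10^14 m² of ocean, Δh = 1.567×10^10 / 3.49×10^14 = 4.49×10^-5 m = 4.5×10^-3 cm.

≈ 4.5×10^-3 cm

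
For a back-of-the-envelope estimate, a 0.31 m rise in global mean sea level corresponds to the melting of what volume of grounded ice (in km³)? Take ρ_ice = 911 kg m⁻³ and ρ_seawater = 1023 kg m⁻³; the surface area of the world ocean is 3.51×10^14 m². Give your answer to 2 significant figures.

≈ 1.2×10^5 km³

Required water volume = Δh × A = 0.31 m × 3.51×10^14 m² = 1.088×10^14 m³ = 1.088×10^5 km³.
Ice volume = water volume × ρ_w/ρ_ice = 1.088×10^5 × 1023/911 = 1.2×10^5 km³.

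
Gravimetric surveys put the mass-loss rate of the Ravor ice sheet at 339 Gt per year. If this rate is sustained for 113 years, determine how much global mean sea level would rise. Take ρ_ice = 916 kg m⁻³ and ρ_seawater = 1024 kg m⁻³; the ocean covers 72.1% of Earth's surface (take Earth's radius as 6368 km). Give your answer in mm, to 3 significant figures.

≈ 102 mm

Total mass lost = 339 Gt/yr × 113 yr = 3.831×10^4 Gt = 3.831×10^16 kg.
ρ_w = 1024 kg m⁻³, so water volume = 3.831×10^16 / 1024 = 3.741×10^13 m³.
Δh = 3.741×10^13 / 3.67×10^14 = 0.102 m = 102 mm.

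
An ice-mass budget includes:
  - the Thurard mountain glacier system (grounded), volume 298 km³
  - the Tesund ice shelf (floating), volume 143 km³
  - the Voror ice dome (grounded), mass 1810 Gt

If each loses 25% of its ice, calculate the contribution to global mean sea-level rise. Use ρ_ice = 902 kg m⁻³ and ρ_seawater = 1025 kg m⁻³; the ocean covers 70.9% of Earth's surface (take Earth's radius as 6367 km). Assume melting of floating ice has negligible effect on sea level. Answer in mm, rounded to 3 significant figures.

≈ 1.40 mm

Thurard: 0.25 × 298 km³ × (902/1025) = 65.56 km³ of water.
The Tesund ice shelf is floating and already displaces its own weight of water, so its melt adds essentially nothing to sea level.
Voror: 0.25 × 1810 Gt = 4.525×10^14 kg; dividing by ρ_w = 1025 kg m⁻³ gives 4.415×10^11 m³ of water.
Total added water ≈ 5.070×10^11 m³ over 3.61×10^14 m² → Δh = 1.40×10^-3 m = 1.40 mm.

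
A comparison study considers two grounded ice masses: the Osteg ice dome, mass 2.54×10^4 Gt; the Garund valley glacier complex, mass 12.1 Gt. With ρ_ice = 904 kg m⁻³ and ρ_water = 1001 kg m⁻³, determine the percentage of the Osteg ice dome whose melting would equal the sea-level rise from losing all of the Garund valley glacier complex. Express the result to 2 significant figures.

≈ 0.048 %

Equal sea-level rise means equal mass of meltwater, i.e. equal mass of ice lost.
Ice mass of Garund: 1.210×10^13 kg; ice mass of Osteg: 2.540×10^16 kg.
Fraction required = 1.210×10^13 / 2.540×10^16 = 4.76×10^-4 → 0.048 %.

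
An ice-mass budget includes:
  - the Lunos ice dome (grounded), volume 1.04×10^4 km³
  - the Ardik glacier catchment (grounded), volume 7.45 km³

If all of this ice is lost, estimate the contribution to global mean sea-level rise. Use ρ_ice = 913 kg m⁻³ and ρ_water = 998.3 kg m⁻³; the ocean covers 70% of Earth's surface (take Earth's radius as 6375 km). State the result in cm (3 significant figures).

Lunos: 1.04×10^4 km³ × (913/998.3) = 9511 km³ of water.
Ardik: 7.45 km³ × (913/998.3) = 6.813 km³ of water.
Total added water ≈ 9.518×10^12 m³ over 3.57×10^14 m² → Δh = 0.0266 m = 2.66 cm.

≈ 2.66 cm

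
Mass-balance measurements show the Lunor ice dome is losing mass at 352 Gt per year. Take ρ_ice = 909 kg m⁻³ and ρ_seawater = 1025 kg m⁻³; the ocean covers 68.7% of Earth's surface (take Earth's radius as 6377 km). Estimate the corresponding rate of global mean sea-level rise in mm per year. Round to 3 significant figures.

≈ 0.978 mm/yr

ρ_w = 1025 kg m⁻³. Annual water volume added = 352 Gt / ρ_w = 3.520×10^14 kg / 1025 kg m⁻³ = 3.434×10^11 m³.
Δh per year = 3.434×10^11 / 3.51×10^14 = 9.78×10^-4 m = 0.978 mm.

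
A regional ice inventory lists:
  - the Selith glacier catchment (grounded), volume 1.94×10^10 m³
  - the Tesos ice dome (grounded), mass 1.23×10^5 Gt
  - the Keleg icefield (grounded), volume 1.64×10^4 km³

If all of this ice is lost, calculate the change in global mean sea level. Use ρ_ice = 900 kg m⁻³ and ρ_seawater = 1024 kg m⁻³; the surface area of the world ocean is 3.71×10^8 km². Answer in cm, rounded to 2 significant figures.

≈ 36 cm

Selith: 1.94×10^10 m³ × (900/1024) = 1.705×10^10 m³ of water.
Tesos: 1.23×10^5 Gt = 1.230×10^17 kg; dividing by ρ_w = 1024 kg m⁻³ gives 1.201×10^14 m³ of water.
Keleg: 1.64×10^4 km³ × (900/1024) = 1.441×10^4 km³ of water.
Total added water ≈ 1.345×10^14 m³ over 3.71×10^14 m² → Δh = 0.363 m = 36 cm.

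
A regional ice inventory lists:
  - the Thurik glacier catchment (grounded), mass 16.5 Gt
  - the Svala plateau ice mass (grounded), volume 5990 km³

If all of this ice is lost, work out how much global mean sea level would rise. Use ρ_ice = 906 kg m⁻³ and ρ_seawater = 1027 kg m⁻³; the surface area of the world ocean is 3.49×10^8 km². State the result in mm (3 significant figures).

Thurik: 16.5 Gt = 1.650×10^13 kg; dividing by ρ_w = 1027 kg m⁻³ gives 1.607×10^10 m³ of water.
Svala: 5990 km³ × (906/1027) = 5284 km³ of water.
Total added water ≈ 5.300×10^12 m³ over 3.49×10^14 m² → Δh = 0.0152 m = 15.2 mm.

≈ 15.2 mm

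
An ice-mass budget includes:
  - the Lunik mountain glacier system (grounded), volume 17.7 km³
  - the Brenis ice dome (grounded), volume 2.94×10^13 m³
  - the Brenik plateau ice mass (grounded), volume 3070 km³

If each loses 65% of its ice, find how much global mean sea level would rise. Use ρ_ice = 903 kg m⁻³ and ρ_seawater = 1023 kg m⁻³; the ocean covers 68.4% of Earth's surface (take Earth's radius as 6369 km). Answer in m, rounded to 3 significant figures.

Lunik: 0.65 × 17.7 km³ × (903/1023) = 10.16 km³ of water.
Brenis: 0.65 × 2.94×10^13 m³ × (903/1023) = 1.687×10^13 m³ of water.
Brenik: 0.65 × 3070 km³ × (903/1023) = 1761 km³ of water.
Total added water ≈ 1.864×10^13 m³ over 3.49×10^14 m² → Δh = 0.0535 m.

≈ 0.0535 m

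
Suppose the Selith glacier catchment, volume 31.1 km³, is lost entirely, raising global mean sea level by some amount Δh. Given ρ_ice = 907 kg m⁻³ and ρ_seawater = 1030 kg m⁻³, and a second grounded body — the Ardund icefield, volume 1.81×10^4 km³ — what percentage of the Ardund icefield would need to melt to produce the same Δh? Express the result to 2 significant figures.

≈ 0.17 %

Equal sea-level rise means equal mass of meltwater, i.e. equal mass of ice lost.
Ice mass of Selith: 2.821×10^13 kg; ice mass of Ardund: 1.642×10^16 kg.
Fraction required = 2.821×10^13 / 1.642×10^16 = 1.72×10^-3 → 0.17 %.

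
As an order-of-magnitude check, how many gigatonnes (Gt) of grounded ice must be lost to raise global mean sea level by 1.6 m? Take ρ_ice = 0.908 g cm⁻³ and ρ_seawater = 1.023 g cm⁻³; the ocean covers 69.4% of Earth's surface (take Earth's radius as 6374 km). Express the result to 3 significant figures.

Required water volume = Δh × A = 1.6 m × 3.54×10^14 m² = 5.669×10^14 m³.
ρ_w = 1.023 g cm⁻³ = 1023 kg m⁻³, so the mass of water = 5.669×10^14 m³ × 1023 kg m⁻³ = 5.799×10^17 kg = 5.80×10^5 Gt (and the same mass of ice, by conservation).

≈ 5.80×10^5 Gt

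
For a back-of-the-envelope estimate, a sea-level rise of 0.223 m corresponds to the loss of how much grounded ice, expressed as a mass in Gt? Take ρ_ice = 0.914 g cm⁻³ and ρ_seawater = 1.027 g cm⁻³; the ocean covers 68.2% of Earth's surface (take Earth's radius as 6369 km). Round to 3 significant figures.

≈ 7.96×10^4 Gt

Required water volume = Δh × A = 0.223 m × 3.48×10^14 m² = 7.752×10^13 m³.
ρ_w = 1.027 g cm⁻³ = 1027 kg m⁻³, so the mass of water = 7.752×10^13 m³ × 1027 kg m⁻³ = 7.962×10^16 kg = 7.96×10^4 Gt (and the same mass of ice, by conservation).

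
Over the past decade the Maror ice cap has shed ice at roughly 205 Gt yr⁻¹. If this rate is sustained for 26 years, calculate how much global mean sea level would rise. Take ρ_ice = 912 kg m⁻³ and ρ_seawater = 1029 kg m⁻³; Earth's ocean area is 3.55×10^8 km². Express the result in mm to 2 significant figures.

Total mass lost = 205 Gt/yr × 26 yr = 5330 Gt = 5.330×10^15 kg.
ρ_w = 1029 kg m⁻³, so water volume = 5.330×10^15 / 1029 = 5.180×10^12 m³.
Δh = 5.180×10^12 / 3.55×10^14 = 0.0146 m = 15 mm.

≈ 15 mm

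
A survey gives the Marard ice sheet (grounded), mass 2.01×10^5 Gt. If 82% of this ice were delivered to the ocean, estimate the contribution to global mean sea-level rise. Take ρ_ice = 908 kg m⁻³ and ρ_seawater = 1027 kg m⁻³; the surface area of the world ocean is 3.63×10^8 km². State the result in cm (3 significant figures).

≈ 44.2 cm

Marard: 0.82 × 2.01×10^5 Gt = 1.648×10^17 kg; dividing by ρ_w = 1027 kg m⁻³ gives 1.605×10^14 m³ of water.
Spread over 3.63×10^14 m² of ocean, Δh = 1.605×10^14 / 3.63×10^14 = 0.442 m = 44.2 cm.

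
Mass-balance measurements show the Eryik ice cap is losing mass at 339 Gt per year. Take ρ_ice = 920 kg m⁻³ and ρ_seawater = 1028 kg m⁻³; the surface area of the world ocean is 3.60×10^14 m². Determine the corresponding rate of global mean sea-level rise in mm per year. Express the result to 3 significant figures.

ρ_w = 1028 kg m⁻³. Annual water volume added = 339 Gt / ρ_w = 3.390×10^14 kg / 1028 kg m⁻³ = 3.298×10^11 m³.
Δh per year = 3.298×10^11 / 3.60×10^14 = 9.16×10^-4 m = 0.916 mm.

≈ 0.916 mm/yr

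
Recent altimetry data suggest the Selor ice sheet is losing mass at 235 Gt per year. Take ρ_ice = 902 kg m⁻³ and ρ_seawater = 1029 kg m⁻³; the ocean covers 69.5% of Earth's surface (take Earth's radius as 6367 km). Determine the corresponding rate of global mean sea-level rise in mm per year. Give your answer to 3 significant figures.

ρ_w = 1029 kg m⁻³. Annual water volume added = 235 Gt / ρ_w = 2.350×10^14 kg / 1029 kg m⁻³ = 2.284×10^11 m³.
Δh per year = 2.284×10^11 / 3.54×10^14 = 6.45×10^-4 m = 0.645 mm.

≈ 0.645 mm/yr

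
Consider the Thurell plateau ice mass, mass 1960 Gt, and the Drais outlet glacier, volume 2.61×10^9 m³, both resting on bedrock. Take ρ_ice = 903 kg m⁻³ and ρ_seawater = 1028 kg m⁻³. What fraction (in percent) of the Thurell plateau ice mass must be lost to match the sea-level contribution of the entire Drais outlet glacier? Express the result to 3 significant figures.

Equal sea-level rise means equal mass of meltwater, i.e. equal mass of ice lost.
Ice mass of Drais: 2.357×10^12 kg; ice mass of Thurell: 1.960×10^15 kg.
Fraction required = 2.357×10^12 / 1.960×10^15 = 1.20×10^-3 → 0.120 %.

≈ 0.120 %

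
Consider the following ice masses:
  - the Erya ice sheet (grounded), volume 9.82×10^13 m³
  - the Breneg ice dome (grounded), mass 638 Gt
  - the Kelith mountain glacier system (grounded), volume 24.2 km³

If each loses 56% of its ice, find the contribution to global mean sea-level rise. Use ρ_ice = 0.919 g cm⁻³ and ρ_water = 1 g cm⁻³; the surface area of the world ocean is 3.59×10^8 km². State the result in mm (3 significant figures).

≈ 142 mm

Erya: 0.56 × 9.82×10^13 m³ × (919/1000) = 5.054×10^13 m³ of water.
Breneg: 0.56 × 638 Gt = 3.573×10^14 kg; dividing by ρ_w = 1 g cm⁻³ = 1000 kg m⁻³ gives 3.573×10^11 m³ of water.
Kelith: 0.56 × 24.2 km³ × (919/1000) = 12.45 km³ of water.
Total added water ≈ 5.091×10^13 m³ over 3.59×10^14 m² → Δh = 0.142 m = 142 mm.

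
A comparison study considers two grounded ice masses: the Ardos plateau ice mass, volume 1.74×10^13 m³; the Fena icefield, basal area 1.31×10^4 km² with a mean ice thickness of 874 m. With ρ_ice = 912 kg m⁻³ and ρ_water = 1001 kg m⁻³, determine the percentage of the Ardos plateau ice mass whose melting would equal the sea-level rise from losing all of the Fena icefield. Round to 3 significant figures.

≈ 65.8 %

Equal sea-level rise means equal mass of meltwater, i.e. equal mass of ice lost.
Ice mass of Fena: 1.044×10^16 kg; ice mass of Ardos: 1.587×10^16 kg.
Fraction required = 1.044×10^16 / 1.587×10^16 = 0.658 → 65.8 %.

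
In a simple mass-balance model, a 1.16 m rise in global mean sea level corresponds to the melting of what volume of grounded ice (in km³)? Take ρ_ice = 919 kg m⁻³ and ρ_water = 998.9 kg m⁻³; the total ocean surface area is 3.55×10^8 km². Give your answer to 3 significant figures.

Required water volume = Δh × A = 1.16 m × 3.55×10^14 m² = 4.118×10^14 m³ = 4.118×10^5 km³.
Ice volume = water volume × ρ_w/ρ_ice = 4.118×10^5 × 998.9/919 = 4.48×10^5 km³.

≈ 4.48×10^5 km³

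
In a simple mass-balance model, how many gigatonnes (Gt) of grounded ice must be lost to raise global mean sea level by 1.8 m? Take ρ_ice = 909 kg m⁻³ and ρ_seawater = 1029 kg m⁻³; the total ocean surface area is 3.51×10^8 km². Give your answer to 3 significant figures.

Required water volume = Δh × A = 1.8 m × 3.51×10^14 m² = 6.318×10^14 m³.
ρ_w = 1029 kg m⁻³, so the mass of water = 6.318×10^14 m³ × 1029 kg m⁻³ = 6.501×10^17 kg = 6.50×10^5 Gt (and the same mass of ice, by conservation).

≈ 6.50×10^5 Gt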